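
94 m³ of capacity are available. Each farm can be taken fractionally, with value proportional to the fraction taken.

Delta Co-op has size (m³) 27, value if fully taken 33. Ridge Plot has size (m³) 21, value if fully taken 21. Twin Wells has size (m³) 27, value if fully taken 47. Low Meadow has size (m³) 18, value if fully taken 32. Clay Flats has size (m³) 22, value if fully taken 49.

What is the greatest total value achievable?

Rank by value-to-size ratio: Clay Flats 49/22≈2.23, Low Meadow 32/18≈1.78, Twin Wells 47/27≈1.74, Delta Co-op 33/27≈1.22, Ridge Plot 21/21≈1.
All 22 m³ of Clay Flats fit (value 49) → 72 remain.
Take all of Low Meadow (18 m³, value 32) → 54 m³ left.
Twin Wells: take in full, 27 m³ for value 47 → 27 left.
Take all of Delta Co-op (27 m³, value 33) → 0 m³ left.
Total value = 161.

161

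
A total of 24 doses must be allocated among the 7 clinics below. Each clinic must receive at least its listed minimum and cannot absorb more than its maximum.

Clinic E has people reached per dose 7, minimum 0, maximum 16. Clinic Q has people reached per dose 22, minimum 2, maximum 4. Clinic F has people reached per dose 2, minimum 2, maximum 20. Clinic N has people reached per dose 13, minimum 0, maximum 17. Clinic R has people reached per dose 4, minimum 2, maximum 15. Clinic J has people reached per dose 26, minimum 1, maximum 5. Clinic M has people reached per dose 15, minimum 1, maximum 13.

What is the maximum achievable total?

Meeting every minimum uses 0+2+2+0+2+1+1 = 8 doses, leaving 16.
Rank by people reached per dose: Clinic J 26 > Clinic Q 22 > Clinic M 15 > Clinic N 13 > Clinic E 7 > Clinic R 4 > Clinic F 2.
Give Clinic J 4 more to hit its cap of 5 — 12 left.
Clinic Q takes 2 more to reach its cap of 4 — 10 left.
Only 10 left; Clinic M takes them to reach 11.
Total = 22×4 + 2×2 + 4×2 + 26×5 + 15×11 = 395.

395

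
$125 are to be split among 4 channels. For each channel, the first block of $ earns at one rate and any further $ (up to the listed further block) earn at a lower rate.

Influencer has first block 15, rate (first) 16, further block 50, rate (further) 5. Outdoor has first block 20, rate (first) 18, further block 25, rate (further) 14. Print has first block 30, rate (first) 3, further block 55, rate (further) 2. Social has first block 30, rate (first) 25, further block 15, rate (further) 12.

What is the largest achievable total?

Treat each block as its own option and order by rate: Social/tier1 25 > Outdoor/tier1 18 > Influencer/tier1 16 > Outdoor/tier2 14 > Social/tier2 12 > Influencer/tier2 5 > Print/tier1 3 > Print/tier2 2.
Social/tier1 (25): +30 ; 95 left.
Outdoor tier1 at 18: fill all 20 ; 75 left.
Influencer tier1 at 16: fill all 15 ; 60 left.
Outdoor tier2 at 14: fill all 25 ; 35 left.
Social/tier2 (12): +15 ; 20 left.
Influencer/tier2: +20 of 50 at 5; pool empty.
Total = 25×30 + 18×20 + 16×15 + 14×25 + 12×15 + 5×20 = 1980.

1980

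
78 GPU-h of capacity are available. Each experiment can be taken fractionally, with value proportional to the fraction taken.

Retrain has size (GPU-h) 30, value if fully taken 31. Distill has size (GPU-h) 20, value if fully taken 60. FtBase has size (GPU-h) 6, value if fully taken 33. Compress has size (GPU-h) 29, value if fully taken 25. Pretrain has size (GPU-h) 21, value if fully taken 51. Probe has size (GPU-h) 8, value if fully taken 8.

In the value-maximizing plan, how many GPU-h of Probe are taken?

Sort by value density: FtBase 33/6≈5.5, Distill 60/20≈3, Pretrain 51/21≈2.43, Retrain 31/30≈1.03, Probe 8/8≈1, Compress 25/29≈0.862.
Take all of FtBase (6 GPU-h, value 33) — 72 GPU-h left.
Take all of Distill (20 GPU-h, value 60) — 52 GPU-h left.
Take all of Pretrain (21 GPU-h, value 51) — 31 GPU-h left.
Retrain: take in full, 30 GPU-h for value 31 — 1 left.
Only 1 GPU-h remain; take 1/8 of Probe for value 8×1/8 = 1.

1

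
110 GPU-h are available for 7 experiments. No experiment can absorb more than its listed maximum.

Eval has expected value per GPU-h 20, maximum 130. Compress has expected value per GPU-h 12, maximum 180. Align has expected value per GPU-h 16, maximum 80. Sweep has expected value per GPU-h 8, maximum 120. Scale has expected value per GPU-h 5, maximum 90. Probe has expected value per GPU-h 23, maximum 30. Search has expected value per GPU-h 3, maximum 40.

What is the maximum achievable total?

2290

Order the experiments by expected value per GPU-h: Probe 23 > Eval 20 > Align 16 > Compress 12 > Sweep 8 > Scale 5 > Search 3.
Probe takes 30 to reach its cap of 30 — 80 left.
Only 80 left; Eval takes them to reach 80.
Total = 20×80 + 23×30 = 2290.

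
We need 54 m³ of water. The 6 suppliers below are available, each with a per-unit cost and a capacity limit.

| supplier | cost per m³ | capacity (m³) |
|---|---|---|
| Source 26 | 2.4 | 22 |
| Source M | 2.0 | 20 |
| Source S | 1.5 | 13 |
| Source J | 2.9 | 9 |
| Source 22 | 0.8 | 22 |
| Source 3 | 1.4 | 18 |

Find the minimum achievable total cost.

Use suppliers in increasing cost order.
Source 22 at 0.8: take all 22 m³ → 32 still needed.
Source 3 at 1.4: take all 18 m³ → 14 still needed.
Source S (1.5): use full 13 → 1 m³ to go.
Source M (2.0): take the remaining 1 → done.
Source 26, Source J: unused.
Cost = 22×0.8 + 18×1.4 + 13×1.5 + 1×2.0 = 64.3.

64.3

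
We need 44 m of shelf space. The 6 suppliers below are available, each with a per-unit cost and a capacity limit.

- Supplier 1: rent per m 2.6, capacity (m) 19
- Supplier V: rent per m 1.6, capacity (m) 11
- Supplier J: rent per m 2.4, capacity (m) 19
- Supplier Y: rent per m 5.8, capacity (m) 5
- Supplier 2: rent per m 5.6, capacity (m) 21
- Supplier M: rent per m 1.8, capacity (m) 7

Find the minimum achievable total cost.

94

Fill from the cheapest supplier first.
Supplier V (1.6): use full 11 — 33 m to go.
Supplier M at 1.8: take all 7 m — 26 still needed.
Take 19 from Supplier J at 2.4 — need 7 more.
Take 7 from Supplier 1 at 2.6 to finish.
Supplier 2, Supplier Y: unused.
Cost = 11×1.6 + 7×1.8 + 19×2.4 + 7×2.6 = 94.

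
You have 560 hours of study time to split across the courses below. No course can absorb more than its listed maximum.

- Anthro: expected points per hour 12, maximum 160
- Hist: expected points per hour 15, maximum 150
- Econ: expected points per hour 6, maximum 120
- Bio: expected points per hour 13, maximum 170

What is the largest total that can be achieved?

6860

Rank by expected points per hour: Hist 15 > Bio 13 > Anthro 12 > Econ 6.
Hist: +150 to 150 (cap) ; 410 left.
Give Bio 170 to hit its cap of 170 ; 240 left.
Anthro: +160 to 160 (cap) ; 80 left.
Only 80 left; Econ takes them to reach 80.
Total = 12×160 + 15×150 + 6×80 + 13×170 = 6860.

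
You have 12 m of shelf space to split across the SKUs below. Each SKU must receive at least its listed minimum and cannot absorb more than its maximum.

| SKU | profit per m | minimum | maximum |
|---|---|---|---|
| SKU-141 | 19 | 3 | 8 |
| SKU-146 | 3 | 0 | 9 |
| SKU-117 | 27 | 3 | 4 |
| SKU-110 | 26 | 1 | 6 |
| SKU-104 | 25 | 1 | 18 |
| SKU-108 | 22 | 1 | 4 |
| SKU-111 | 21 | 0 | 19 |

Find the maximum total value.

Meeting every minimum uses 3+0+3+1+1+1+0 = 9 m, leaving 3.
Highest profit per m first: SKU-117 27 > SKU-110 26 > SKU-104 25 > SKU-108 22 > SKU-111 21 > SKU-141 19 > SKU-146 3.
Give SKU-117 1 more to hit its cap of 4 — 2 left.
SKU-110: +2 (room for 5) → 3. Pool exhausted.
Total = 19×3 + 27×4 + 26×3 + 25×1 + 22×1 = 290.

290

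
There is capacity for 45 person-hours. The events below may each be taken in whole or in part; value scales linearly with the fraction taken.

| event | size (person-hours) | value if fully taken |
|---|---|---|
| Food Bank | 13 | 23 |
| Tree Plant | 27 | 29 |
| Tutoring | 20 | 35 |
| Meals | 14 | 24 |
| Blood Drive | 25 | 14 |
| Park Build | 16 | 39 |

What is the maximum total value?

Rank by value-to-size ratio: Park Build 39/16≈2.44, Food Bank 23/13≈1.77, Tutoring 35/20≈1.75, Meals 24/14≈1.71, Tree Plant 29/27≈1.07, Blood Drive 14/25≈0.56.
Take all of Park Build (16 person-hours, value 39) ; 29 person-hours left.
All 13 person-hours of Food Bank fit (value 23) ; 16 remain.
Only 16 person-hours remain; take 16/20 of Tutoring for value 35×16/20 = 28.
Total value = 90.

90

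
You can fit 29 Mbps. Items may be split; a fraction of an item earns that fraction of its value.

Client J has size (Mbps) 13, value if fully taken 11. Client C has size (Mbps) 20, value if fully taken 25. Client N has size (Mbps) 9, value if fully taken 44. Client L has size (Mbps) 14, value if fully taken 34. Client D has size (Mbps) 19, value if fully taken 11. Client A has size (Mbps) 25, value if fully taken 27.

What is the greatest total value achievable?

Sort by value density: Client N 44/9≈4.89, Client L 34/14≈2.43, Client C 25/20≈1.25, Client A 27/25≈1.08, Client J 11/13≈0.846, Client D 11/19≈0.579.
All 9 Mbps of Client N fit (value 44) ; 20 remain.
Take all of Client L (14 Mbps, value 34) ; 6 Mbps left.
6 Mbps left: a 6/20 share of Client C gives 25×6/20 = 7.5.
Total value = 85.5.

85.5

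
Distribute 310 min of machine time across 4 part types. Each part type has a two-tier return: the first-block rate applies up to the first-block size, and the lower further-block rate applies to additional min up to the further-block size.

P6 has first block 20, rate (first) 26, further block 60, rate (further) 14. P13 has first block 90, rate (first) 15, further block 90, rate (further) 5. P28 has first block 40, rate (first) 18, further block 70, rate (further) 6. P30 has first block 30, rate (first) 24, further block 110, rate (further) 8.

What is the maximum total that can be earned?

4710

Order all 8 blocks by rate: P6/first 26 > P30/first 24 > P28/first 18 > P13/first 15 > P6/second 14 > P30/second 8 > P28/second 6 > P13/second 5.
P6 first at 26: fill all 20 ; 290 left.
Fill P30 first block (30 at 24) ; 260 left.
P28 first at 18: fill all 40 ; 220 left.
P13 first at 15: fill all 90 ; 130 left.
P6 second at 14: fill all 60 ; 70 left.
P30 second at 8: only 70 left, fill 70.
Total = 26×20 + 24×30 + 18×40 + 15×90 + 14×60 + 8×70 = 4710.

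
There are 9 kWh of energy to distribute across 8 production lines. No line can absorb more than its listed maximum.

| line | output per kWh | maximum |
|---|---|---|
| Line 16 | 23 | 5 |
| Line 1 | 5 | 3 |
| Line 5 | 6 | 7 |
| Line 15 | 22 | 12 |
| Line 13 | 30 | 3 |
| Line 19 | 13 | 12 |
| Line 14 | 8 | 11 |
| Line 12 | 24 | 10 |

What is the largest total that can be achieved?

234

Rank by output per kWh: Line 13 30 > Line 12 24 > Line 16 23 > Line 15 22 > Line 19 13 > Line 14 8 > Line 5 6 > Line 1 5.
Line 13 takes 3 to reach its cap of 3 → 6 left.
Line 12 has room for 10 but only 6 remain, so it gets 6.
Total = 30×3 + 24×6 = 234.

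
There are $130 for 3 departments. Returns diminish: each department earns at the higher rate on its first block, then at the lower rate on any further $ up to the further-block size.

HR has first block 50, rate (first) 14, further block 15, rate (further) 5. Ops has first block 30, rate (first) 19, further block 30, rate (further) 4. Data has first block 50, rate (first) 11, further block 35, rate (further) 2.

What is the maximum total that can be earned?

Order all 6 blocks by rate: Ops/first 19 > HR/first 14 > Data/first 11 > HR/second 5 > Ops/second 4 > Data/second 2.
Ops first at 19: fill all 30 ; 100 left.
HR/first (14): +50 ; 50 left.
Data/first (11): +50 ; 0 left.
Total = 19×30 + 14×50 + 11×50 = 1820.

1820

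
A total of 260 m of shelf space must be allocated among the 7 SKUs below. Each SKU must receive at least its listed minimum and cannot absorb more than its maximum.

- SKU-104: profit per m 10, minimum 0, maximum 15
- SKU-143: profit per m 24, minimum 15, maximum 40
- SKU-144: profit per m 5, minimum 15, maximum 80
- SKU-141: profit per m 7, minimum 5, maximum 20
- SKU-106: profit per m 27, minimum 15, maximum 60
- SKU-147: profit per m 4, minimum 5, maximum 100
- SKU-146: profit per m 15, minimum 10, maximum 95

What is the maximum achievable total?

Meeting every minimum uses 0+15+15+5+15+5+10 = 65 m, leaving 195.
Highest profit per m first: SKU-106 27 > SKU-143 24 > SKU-146 15 > SKU-104 10 > SKU-141 7 > SKU-144 5 > SKU-147 4.
SKU-106 takes 45 more to reach its cap of 60 ; 150 left.
Give SKU-143 25 more to hit its cap of 40 ; 125 left.
Give SKU-146 85 more to hit its cap of 95 ; 40 left.
Give SKU-104 15 more to hit its cap of 15 ; 25 left.
SKU-141: +15 to 20 (cap) ; 10 left.
Only 10 left; SKU-144 takes them to reach 25.
Total = 10×15 + 24×40 + 5×25 + 7×20 + 27×60 + 4×5 + 15×95 = 4440.

4440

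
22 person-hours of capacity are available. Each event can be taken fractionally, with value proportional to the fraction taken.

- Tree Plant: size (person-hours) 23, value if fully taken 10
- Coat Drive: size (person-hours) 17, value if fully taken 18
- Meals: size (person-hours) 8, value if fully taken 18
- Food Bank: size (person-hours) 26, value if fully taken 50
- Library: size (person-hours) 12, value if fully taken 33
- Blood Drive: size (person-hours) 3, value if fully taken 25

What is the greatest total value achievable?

73.75

Rank by value-to-size ratio: Blood Drive 25/3≈8.33, Library 33/12≈2.75, Meals 18/8≈2.25, Food Bank 50/26≈1.92, Coat Drive 18/17≈1.06, Tree Plant 10/23≈0.435.
Take all of Blood Drive (3 person-hours, value 25) → 19 person-hours left.
All 12 person-hours of Library fit (value 33) → 7 remain.
Only 7 person-hours remain; take 7/8 of Meals for value 18×7/8 = 15.75.
Total value = 73.75.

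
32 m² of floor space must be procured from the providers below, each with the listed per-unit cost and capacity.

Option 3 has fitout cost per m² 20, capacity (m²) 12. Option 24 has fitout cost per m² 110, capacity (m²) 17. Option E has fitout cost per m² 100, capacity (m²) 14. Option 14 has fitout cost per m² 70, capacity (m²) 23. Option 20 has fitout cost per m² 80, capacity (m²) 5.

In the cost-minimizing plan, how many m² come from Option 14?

Cheapest first:
Take 12 from Option 3 at 20 → need 20 more.
Take 20 from Option 14 at 70 to finish.
Option 20, Option E, Option 24: unused.

20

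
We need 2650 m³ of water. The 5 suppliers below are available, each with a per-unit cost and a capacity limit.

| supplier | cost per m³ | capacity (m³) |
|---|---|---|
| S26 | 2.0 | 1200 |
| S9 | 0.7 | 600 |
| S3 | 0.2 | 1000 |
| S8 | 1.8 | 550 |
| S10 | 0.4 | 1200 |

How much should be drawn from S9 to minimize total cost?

450

Cheapest first:
S3 at 0.2: take all 1000 m³ → 1650 still needed.
S10 (0.4): use full 1200 → 450 m³ to go.
S9 (0.7): take the remaining 450 → done.
S8, S26: unused.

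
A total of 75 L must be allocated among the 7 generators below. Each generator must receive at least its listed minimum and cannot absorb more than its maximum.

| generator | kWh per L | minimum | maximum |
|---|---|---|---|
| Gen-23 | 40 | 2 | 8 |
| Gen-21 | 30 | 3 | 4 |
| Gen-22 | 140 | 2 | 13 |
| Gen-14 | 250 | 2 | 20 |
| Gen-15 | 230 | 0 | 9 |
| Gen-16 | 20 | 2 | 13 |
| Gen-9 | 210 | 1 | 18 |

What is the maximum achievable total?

13170

Meeting every minimum uses 2+3+2+2+0+2+1 = 12 L, leaving 63.
Highest kWh per L first: Gen-14 250 > Gen-15 230 > Gen-9 210 > Gen-22 140 > Gen-23 40 > Gen-21 30 > Gen-16 20.
Give Gen-14 18 more to hit its cap of 20 ; 45 left.
Gen-15 takes 9 more to reach its cap of 9 ; 36 left.
Gen-9 takes 17 more to reach its cap of 18 ; 19 left.
Give Gen-22 11 more to hit its cap of 13 ; 8 left.
Gen-23: +6 to 8 (cap) ; 2 left.
Give Gen-21 1 more to hit its cap of 4 ; 1 left.
Only 1 left; Gen-16 takes them to reach 3.
Total = 40×8 + 30×4 + 140×13 + 250×20 + 230×9 + 20×3 + 210×18 = 13170.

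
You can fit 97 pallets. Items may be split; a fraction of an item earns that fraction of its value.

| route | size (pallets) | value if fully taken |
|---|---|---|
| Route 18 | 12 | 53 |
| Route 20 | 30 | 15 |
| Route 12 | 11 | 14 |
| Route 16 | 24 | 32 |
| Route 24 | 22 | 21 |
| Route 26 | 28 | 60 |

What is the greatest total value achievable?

180

Sort by value density: Route 18 53/12≈4.42, Route 26 60/28≈2.14, Route 16 32/24≈1.33, Route 12 14/11≈1.27, Route 24 21/22≈0.955, Route 20 15/30≈0.5.
Route 18: take in full, 12 pallets for value 53 → 85 left.
All 28 pallets of Route 26 fit (value 60) → 57 remain.
Route 16: take in full, 24 pallets for value 32 → 33 left.
All 11 pallets of Route 12 fit (value 14) → 22 remain.
Route 24: take in full, 22 pallets for value 21 → 0 left.
Total value = 180.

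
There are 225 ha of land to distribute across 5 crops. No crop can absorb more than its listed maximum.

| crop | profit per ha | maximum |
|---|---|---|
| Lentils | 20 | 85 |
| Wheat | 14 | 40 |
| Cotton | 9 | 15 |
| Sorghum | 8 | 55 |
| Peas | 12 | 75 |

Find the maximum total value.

3375

Order the crops by profit per ha: Lentils 20 > Wheat 14 > Peas 12 > Cotton 9 > Sorghum 8.
Lentils: +85 to 85 (cap) ; 140 left.
Wheat: +40 to 40 (cap) ; 100 left.
Peas: +75 to 75 (cap) ; 25 left.
Give Cotton 15 to hit its cap of 15 ; 10 left.
Sorghum has room for 55 but only 10 remain, so it gets 10.
Total = 20×85 + 14×40 + 9×15 + 8×10 + 12×75 = 3375.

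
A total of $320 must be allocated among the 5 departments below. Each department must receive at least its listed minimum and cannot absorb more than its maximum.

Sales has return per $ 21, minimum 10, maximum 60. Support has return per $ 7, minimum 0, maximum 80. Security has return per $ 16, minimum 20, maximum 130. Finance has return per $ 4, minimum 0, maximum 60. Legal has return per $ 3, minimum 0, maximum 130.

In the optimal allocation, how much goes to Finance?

50

Meeting every minimum uses 10+0+20+0+0 = 30 $, leaving 290.
Highest return per $ first: Sales 21 > Security 16 > Support 7 > Finance 4 > Legal 3.
Give Sales 50 more to hit its cap of 60 → 240 left.
Give Security 110 more to hit its cap of 130 → 130 left.
Support takes 80 more to reach its cap of 80 → 50 left.
Only 50 left; Finance takes them to reach 50.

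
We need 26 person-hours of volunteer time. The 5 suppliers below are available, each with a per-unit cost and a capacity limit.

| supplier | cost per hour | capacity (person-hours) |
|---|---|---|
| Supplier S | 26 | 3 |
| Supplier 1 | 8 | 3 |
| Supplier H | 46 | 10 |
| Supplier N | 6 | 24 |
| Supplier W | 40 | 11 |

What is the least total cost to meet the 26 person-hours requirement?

160

Use suppliers in increasing cost order.
Supplier N at 6: take all 24 person-hours ; 2 still needed.
Take 2 from Supplier 1 at 8 to finish.
Supplier S, Supplier W, Supplier H: unused.
Cost = 24×6 + 2×8 = 160.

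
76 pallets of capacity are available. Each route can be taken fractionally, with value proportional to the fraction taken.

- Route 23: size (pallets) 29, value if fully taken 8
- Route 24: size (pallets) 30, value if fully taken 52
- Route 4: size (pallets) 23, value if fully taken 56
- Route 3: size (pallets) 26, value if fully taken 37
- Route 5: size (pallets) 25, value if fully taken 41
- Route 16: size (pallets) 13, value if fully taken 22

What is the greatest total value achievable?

146.4

Best value per unit of size first: Route 4 56/23≈2.43, Route 24 52/30≈1.73, Route 16 22/13≈1.69, Route 5 41/25≈1.64, Route 3 37/26≈1.42, Route 23 8/29≈0.276.
Route 4: take in full, 23 pallets for value 56 — 53 left.
Take all of Route 24 (30 pallets, value 52) — 23 pallets left.
Route 16: take in full, 13 pallets for value 22 — 10 left.
10 pallets left: a 10/25 share of Route 5 gives 41×10/25 = 16.4.
Total value = 146.4.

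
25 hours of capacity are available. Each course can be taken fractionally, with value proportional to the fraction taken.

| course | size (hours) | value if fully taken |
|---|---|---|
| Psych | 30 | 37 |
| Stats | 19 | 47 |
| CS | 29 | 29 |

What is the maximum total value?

Rank by value-to-size ratio: Stats 47/19≈2.47, Psych 37/30≈1.23, CS 29/29≈1.
All 19 hours of Stats fit (value 47) → 6 remain.
Only 6 hours remain; take 6/30 of Psych for value 37×6/30 = 7.4.
Total value = 54.4.

54.4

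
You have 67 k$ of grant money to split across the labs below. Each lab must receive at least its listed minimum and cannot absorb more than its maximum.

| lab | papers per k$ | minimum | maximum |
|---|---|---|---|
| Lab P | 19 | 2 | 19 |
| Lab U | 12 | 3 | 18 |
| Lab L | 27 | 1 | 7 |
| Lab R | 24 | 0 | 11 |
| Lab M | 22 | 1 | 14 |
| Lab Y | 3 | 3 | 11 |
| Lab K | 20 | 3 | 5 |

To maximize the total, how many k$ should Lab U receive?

8

Meeting every minimum uses 2+3+1+0+1+3+3 = 13 k$, leaving 54.
Rank by papers per k$: Lab L 27 > Lab R 24 > Lab M 22 > Lab K 20 > Lab P 19 > Lab U 12 > Lab Y 3.
Give Lab L 6 more to hit its cap of 7 ; 48 left.
Lab R takes 11 more to reach its cap of 11 ; 37 left.
Lab M: +13 to 14 (cap) ; 24 left.
Lab K: +2 to 5 (cap) ; 22 left.
Give Lab P 17 more to hit its cap of 19 ; 5 left.
Lab U has room for 15 more but only 5 remain, so it gets 8.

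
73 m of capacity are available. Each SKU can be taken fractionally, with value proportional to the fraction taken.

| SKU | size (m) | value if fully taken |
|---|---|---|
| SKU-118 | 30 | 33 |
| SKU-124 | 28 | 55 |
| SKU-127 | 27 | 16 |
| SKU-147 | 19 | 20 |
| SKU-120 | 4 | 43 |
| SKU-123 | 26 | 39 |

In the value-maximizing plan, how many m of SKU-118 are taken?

Rank by value-to-size ratio: SKU-120 43/4≈10.8, SKU-124 55/28≈1.96, SKU-123 39/26≈1.5, SKU-118 33/30≈1.1, SKU-147 20/19≈1.05, SKU-127 16/27≈0.593.
Take all of SKU-120 (4 m, value 43) — 69 m left.
All 28 m of SKU-124 fit (value 55) — 41 remain.
All 26 m of SKU-123 fit (value 39) — 15 remain.
15 m left: a 15/30 share of SKU-118 gives 33×15/30 = 16.5.

15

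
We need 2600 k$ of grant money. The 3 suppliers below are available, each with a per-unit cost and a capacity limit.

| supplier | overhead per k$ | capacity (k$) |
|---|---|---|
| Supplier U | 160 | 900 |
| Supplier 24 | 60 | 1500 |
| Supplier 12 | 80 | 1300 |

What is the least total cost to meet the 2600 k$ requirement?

178000

Use suppliers in increasing cost order.
Supplier 24 at 60: take all 1500 k$ ; 1100 still needed.
Supplier 12 (80): take the remaining 1100 ; done.
Supplier U: unused.
Cost = 1500×60 + 1100×80 = 178000.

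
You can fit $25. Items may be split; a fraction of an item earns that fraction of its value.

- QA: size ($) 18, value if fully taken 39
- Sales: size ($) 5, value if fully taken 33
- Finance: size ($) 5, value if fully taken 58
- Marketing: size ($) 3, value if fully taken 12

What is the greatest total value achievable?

129

Best value per unit of size first: Finance 58/5≈11.6, Sales 33/5≈6.6, Marketing 12/3≈4, QA 39/18≈2.17.
Finance: take in full, 5 $ for value 58 — 20 left.
Sales: take in full, 5 $ for value 33 — 15 left.
Marketing: take in full, 3 $ for value 12 — 12 left.
Only 12 $ remain; take 12/18 of QA for value 39×12/18 = 26.
Total value = 129.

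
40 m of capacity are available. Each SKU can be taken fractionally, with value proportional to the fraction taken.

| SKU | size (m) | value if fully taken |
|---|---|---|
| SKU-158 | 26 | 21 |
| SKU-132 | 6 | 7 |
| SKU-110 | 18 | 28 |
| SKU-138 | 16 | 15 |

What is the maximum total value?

50

Rank by value-to-size ratio: SKU-110 28/18≈1.56, SKU-132 7/6≈1.17, SKU-138 15/16≈0.938, SKU-158 21/26≈0.808.
SKU-110: take in full, 18 m for value 28 → 22 left.
SKU-132: take in full, 6 m for value 7 → 16 left.
All 16 m of SKU-138 fit (value 15) → 0 remain.
Total value = 50.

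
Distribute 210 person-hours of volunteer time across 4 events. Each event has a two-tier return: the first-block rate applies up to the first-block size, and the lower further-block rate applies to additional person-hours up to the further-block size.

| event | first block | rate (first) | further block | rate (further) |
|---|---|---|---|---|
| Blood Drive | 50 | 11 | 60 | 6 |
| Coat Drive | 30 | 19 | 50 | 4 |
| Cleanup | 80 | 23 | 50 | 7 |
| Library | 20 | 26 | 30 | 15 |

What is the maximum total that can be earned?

3930

Treat each block as its own option and order by rate: Library/T1 26 > Cleanup/T1 23 > Coat Drive/T1 19 > Library/T2 15 > Blood Drive/T1 11 > Cleanup/T2 7 > Blood Drive/T2 6 > Coat Drive/T2 4.
Fill Library T1 block (20 at 26) → 190 left.
Fill Cleanup T1 block (80 at 23) → 110 left.
Coat Drive T1 at 19: fill all 30 → 80 left.
Library T2 at 15: fill all 30 → 50 left.
Blood Drive T1 at 11: fill all 50 → 0 left.
Total = 26×20 + 23×80 + 19×30 + 15×30 + 11×50 = 3930.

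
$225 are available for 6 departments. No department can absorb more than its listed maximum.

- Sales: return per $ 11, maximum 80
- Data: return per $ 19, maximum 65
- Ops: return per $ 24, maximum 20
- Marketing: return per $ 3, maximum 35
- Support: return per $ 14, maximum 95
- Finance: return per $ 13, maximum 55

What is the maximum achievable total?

Highest return per $ first: Ops 24 > Data 19 > Support 14 > Finance 13 > Sales 11 > Marketing 3.
Ops: +20 to 20 (cap) → 205 left.
Give Data 65 to hit its cap of 65 → 140 left.
Support: +95 to 95 (cap) → 45 left.
Finance has room for 55 but only 45 remain, so it gets 45.
Total = 19×65 + 24×20 + 14×95 + 13×45 = 3630.

3630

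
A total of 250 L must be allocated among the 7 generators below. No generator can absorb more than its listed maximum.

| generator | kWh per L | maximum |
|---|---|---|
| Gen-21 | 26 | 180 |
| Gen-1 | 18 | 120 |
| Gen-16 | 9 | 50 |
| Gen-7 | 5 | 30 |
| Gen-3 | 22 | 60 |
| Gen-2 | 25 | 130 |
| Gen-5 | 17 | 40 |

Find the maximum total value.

Highest kWh per L first: Gen-21 26 > Gen-2 25 > Gen-3 22 > Gen-1 18 > Gen-5 17 > Gen-16 9 > Gen-7 5.
Gen-21: +180 to 180 (cap) — 70 left.
Gen-2 has room for 130 but only 70 remain, so it gets 70.
Total = 26×180 + 25×70 = 6430.

6430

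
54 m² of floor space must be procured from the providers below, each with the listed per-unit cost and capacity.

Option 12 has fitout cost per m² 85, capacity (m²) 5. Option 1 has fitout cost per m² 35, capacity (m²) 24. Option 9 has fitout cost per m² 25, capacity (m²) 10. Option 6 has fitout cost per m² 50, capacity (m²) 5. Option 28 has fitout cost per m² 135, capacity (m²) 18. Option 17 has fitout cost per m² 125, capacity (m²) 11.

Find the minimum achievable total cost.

Fill from the cheapest provider first.
Take 10 from Option 9 at 25 → need 44 more.
Take 24 from Option 1 at 35 → need 20 more.
Option 6 at 50: take all 5 m² → 15 still needed.
Take 5 from Option 12 at 85 → need 10 more.
Option 17 (125): take the remaining 10 → done.
Option 28: unused.
Cost = 10×25 + 24×35 + 5×50 + 5×85 + 10×125 = 3015.

3015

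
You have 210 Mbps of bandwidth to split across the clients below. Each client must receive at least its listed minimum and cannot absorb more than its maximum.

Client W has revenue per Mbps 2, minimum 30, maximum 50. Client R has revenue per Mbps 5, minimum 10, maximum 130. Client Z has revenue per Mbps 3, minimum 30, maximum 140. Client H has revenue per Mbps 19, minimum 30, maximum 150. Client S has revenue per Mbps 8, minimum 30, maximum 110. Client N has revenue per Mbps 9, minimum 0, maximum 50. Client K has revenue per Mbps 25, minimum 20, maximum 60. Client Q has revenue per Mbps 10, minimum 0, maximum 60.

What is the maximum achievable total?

Meeting every minimum uses 30+10+30+30+30+0+20+0 = 150 Mbps, leaving 60.
Rank by revenue per Mbps: Client K 25 > Client H 19 > Client Q 10 > Client N 9 > Client S 8 > Client R 5 > Client Z 3 > Client W 2.
Client K: +40 to 60 (cap) — 20 left.
Client H: +20 (room for 120) → 50. Pool exhausted.
Total = 2×30 + 5×10 + 3×30 + 19×50 + 8×30 + 25×60 = 2890.

2890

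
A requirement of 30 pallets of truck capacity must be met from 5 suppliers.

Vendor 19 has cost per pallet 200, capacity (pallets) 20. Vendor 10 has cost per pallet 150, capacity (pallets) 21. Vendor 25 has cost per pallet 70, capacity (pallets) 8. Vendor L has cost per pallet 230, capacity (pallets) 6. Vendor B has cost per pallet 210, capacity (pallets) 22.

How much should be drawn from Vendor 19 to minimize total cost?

1

Fill from the cheapest supplier first.
Vendor 25 (70): use full 8 ; 22 pallets to go.
Take 21 from Vendor 10 at 150 ; need 1 more.
Take 1 from Vendor 19 at 200 to finish.
Vendor B, Vendor L: unused.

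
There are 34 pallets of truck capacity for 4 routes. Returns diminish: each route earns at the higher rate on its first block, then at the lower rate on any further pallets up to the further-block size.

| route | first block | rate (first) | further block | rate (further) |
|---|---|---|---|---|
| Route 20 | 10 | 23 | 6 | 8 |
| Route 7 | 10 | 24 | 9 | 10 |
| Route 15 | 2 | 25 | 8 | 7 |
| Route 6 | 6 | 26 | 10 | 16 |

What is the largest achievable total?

Order all 8 blocks by rate: Route 6/first 26 > Route 15/first 25 > Route 7/first 24 > Route 20/first 23 > Route 6/second 16 > Route 7/second 10 > Route 20/second 8 > Route 15/second 7.
Route 6 first at 26: fill all 6 → 28 left.
Route 15/first (25): +2 → 26 left.
Route 7/first (24): +10 → 16 left.
Fill Route 20 first block (10 at 23) → 6 left.
Route 6/second: +6 of 10 at 16; pool empty.
Total = 26×6 + 25×2 + 24×10 + 23×10 + 16×6 = 772.

772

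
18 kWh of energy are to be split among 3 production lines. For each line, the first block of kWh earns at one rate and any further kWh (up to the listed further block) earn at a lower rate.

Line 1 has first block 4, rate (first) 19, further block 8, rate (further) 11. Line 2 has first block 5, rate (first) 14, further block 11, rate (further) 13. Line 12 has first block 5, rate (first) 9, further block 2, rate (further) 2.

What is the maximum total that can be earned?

Rank every tier by rate: Line 1/T1 19 > Line 2/T1 14 > Line 2/T2 13 > Line 1/T2 11 > Line 12/T1 9 > Line 12/T2 2.
Line 1/T1 (19): +4 → 14 left.
Line 2/T1 (14): +5 → 9 left.
Line 2 T2 at 13: only 9 left, fill 9.
Total = 19×4 + 14×5 + 13×9 = 263.

263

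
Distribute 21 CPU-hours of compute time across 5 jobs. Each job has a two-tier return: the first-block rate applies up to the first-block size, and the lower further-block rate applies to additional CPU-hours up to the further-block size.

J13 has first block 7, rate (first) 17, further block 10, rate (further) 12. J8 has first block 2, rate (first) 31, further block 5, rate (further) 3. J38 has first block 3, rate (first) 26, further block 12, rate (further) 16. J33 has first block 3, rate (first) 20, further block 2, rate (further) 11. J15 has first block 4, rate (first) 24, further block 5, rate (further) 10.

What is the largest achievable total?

Treat each block as its own option and order by rate: J8/first 31 > J38/first 26 > J15/first 24 > J33/first 20 > J13/first 17 > J38/second 16 > J13/second 12 > J33/second 11 > J15/second 10 > J8/second 3.
J8 first at 31: fill all 2 → 19 left.
J38 first at 26: fill all 3 → 16 left.
J15 first at 24: fill all 4 → 12 left.
Fill J33 first block (3 at 20) → 9 left.
Fill J13 first block (7 at 17) → 2 left.
J38 second at 16: only 2 left, fill 2.
Total = 31×2 + 26×3 + 24×4 + 20×3 + 17×7 + 16×2 = 447.

447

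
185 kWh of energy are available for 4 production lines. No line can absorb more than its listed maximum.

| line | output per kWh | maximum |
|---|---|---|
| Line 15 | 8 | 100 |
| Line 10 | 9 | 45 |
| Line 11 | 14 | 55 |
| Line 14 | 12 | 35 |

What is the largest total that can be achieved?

Highest output per kWh first: Line 11 14 > Line 14 12 > Line 10 9 > Line 15 8.
Line 11: +55 to 55 (cap) → 130 left.
Line 14 takes 35 to reach its cap of 35 → 95 left.
Give Line 10 45 to hit its cap of 45 → 50 left.
Line 15: +50 (room for 100) → 50. Pool exhausted.
Total = 8×50 + 9×45 + 14×55 + 12×35 = 1995.

1995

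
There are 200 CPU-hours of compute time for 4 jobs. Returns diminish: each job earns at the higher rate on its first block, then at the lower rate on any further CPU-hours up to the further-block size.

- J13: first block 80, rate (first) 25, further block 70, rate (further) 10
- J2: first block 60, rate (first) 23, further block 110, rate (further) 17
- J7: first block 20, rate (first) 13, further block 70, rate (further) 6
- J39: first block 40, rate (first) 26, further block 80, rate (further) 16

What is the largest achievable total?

Treat each block as its own option and order by rate: J39/T1 26 > J13/T1 25 > J2/T1 23 > J2/T2 17 > J39/T2 16 > J7/T1 13 > J13/T2 10 > J7/T2 6.
Fill J39 T1 block (40 at 26) ; 160 left.
Fill J13 T1 block (80 at 25) ; 80 left.
J2/T1 (23): +60 ; 20 left.
J2 T2 at 17: only 20 left, fill 20.
Total = 26×40 + 25×80 + 23×60 + 17×20 = 4760.

4760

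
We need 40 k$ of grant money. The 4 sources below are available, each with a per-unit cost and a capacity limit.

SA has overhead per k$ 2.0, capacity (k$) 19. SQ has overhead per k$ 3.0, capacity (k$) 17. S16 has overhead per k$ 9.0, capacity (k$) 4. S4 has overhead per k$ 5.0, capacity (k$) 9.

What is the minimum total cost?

Cheapest first:
SA (2.0): use full 19 → 21 k$ to go.
Take 17 from SQ at 3.0 → need 4 more.
S4 (5.0): take the remaining 4 → done.
S16: unused.
Cost = 19×2.0 + 17×3.0 + 4×5.0 = 109.

109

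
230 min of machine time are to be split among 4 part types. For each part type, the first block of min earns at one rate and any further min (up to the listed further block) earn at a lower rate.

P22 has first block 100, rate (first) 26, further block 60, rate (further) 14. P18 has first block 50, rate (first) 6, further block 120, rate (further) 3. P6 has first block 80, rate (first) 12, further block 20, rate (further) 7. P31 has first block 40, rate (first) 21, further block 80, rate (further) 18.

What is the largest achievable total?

Rank every tier by rate: P22/T1 26 > P31/T1 21 > P31/T2 18 > P22/T2 14 > P6/T1 12 > P6/T2 7 > P18/T1 6 > P18/T2 3.
Fill P22 T1 block (100 at 26) — 130 left.
P31 T1 at 21: fill all 40 — 90 left.
Fill P31 T2 block (80 at 18) — 10 left.
10 remain; put them into P22 T2 at 14.
Total = 26×100 + 21×40 + 18×80 + 14×10 = 5020.

5020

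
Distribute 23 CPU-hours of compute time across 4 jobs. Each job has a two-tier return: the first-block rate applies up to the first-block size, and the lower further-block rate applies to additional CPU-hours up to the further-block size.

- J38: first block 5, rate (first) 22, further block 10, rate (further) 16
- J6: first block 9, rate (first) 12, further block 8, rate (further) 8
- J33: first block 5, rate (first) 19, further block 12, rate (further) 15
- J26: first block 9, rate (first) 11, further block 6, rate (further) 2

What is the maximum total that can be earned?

Treat each block as its own option and order by rate: J38/tier1 22 > J33/tier1 19 > J38/tier2 16 > J33/tier2 15 > J6/tier1 12 > J26/tier1 11 > J6/tier2 8 > J26/tier2 2.
Fill J38 tier1 block (5 at 22) — 18 left.
Fill J33 tier1 block (5 at 19) — 13 left.
J38/tier2 (16): +10 — 3 left.
J33/tier2: +3 of 12 at 15; pool empty.
Total = 22×5 + 19×5 + 16×10 + 15×3 = 410.

410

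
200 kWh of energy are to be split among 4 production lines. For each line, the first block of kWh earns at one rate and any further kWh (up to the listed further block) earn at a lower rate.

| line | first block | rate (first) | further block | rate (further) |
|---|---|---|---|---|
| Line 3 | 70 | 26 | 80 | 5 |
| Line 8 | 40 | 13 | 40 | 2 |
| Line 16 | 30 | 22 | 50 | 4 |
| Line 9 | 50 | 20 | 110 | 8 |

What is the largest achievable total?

4080

Order all 8 blocks by rate: Line 3/first 26 > Line 16/first 22 > Line 9/first 20 > Line 8/first 13 > Line 9/second 8 > Line 3/second 5 > Line 16/second 4 > Line 8/second 2.
Fill Line 3 first block (70 at 26) — 130 left.
Fill Line 16 first block (30 at 22) — 100 left.
Line 9/first (20): +50 — 50 left.
Line 8 first at 13: fill all 40 — 10 left.
Line 9 second at 8: only 10 left, fill 10.
Total = 26×70 + 22×30 + 20×50 + 13×40 + 8×10 = 4080.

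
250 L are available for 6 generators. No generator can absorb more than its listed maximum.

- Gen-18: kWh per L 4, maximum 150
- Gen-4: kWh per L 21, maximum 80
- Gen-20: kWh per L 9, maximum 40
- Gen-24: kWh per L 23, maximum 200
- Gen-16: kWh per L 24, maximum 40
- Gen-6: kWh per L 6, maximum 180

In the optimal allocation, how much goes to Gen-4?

Order the generators by kWh per L: Gen-16 24 > Gen-24 23 > Gen-4 21 > Gen-20 9 > Gen-6 6 > Gen-18 4.
Gen-16 takes 40 to reach its cap of 40 → 210 left.
Give Gen-24 200 to hit its cap of 200 → 10 left.
Only 10 left; Gen-4 takes them to reach 10.

10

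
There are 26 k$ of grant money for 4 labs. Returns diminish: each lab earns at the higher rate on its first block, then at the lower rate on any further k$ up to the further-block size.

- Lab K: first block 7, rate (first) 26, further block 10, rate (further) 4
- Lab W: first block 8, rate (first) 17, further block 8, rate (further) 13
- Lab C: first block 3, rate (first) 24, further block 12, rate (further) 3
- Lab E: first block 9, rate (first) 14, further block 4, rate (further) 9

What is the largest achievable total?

502

Order all 8 blocks by rate: Lab K/tier1 26 > Lab C/tier1 24 > Lab W/tier1 17 > Lab E/tier1 14 > Lab W/tier2 13 > Lab E/tier2 9 > Lab K/tier2 4 > Lab C/tier2 3.
Fill Lab K tier1 block (7 at 26) — 19 left.
Lab C tier1 at 24: fill all 3 — 16 left.
Lab W/tier1 (17): +8 — 8 left.
Lab E/tier1: +8 of 9 at 14; pool empty.
Total = 26×7 + 24×3 + 17×8 + 14×8 = 502.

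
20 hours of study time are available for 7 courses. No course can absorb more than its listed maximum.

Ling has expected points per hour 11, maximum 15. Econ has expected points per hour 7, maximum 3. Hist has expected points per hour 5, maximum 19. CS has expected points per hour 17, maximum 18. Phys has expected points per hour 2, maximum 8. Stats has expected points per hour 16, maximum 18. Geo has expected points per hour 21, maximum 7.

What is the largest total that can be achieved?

Rank by expected points per hour: Geo 21 > CS 17 > Stats 16 > Ling 11 > Econ 7 > Hist 5 > Phys 2.
Geo: +7 to 7 (cap) — 13 left.
CS: +13 (room for 18) → 13. Pool exhausted.
Total = 17×13 + 21×7 = 368.

368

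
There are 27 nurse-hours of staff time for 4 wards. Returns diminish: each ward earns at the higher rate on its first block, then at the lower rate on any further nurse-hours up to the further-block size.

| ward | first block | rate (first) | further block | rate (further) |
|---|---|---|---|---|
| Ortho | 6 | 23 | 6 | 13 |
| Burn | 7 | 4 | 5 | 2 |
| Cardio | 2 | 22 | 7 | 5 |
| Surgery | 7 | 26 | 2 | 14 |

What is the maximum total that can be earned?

490

Order all 8 blocks by rate: Surgery/T1 26 > Ortho/T1 23 > Cardio/T1 22 > Surgery/T2 14 > Ortho/T2 13 > Cardio/T2 5 > Burn/T1 4 > Burn/T2 2.
Surgery/T1 (26): +7 — 20 left.
Fill Ortho T1 block (6 at 23) — 14 left.
Cardio T1 at 22: fill all 2 — 12 left.
Fill Surgery T2 block (2 at 14) — 10 left.
Fill Ortho T2 block (6 at 13) — 4 left.
Cardio T2 at 5: only 4 left, fill 4.
Total = 26×7 + 23×6 + 22×2 + 14×2 + 13×6 + 5×4 = 490.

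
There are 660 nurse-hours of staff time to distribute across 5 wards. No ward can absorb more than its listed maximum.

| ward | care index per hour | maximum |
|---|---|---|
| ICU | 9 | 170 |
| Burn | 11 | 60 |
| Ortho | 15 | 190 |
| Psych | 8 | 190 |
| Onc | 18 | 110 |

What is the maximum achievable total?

8060

Rank by care index per hour: Onc 18 > Ortho 15 > Burn 11 > ICU 9 > Psych 8.
Onc takes 110 to reach its cap of 110 — 550 left.
Give Ortho 190 to hit its cap of 190 — 360 left.
Burn takes 60 to reach its cap of 60 — 300 left.
Give ICU 170 to hit its cap of 170 — 130 left.
Psych has room for 190 but only 130 remain, so it gets 130.
Total = 9×170 + 11×60 + 15×190 + 8×130 + 18×110 = 8060.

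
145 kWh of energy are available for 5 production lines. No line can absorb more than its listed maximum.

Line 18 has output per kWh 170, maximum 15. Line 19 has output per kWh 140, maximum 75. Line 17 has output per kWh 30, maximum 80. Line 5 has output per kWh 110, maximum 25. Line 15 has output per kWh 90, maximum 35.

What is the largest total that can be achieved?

Order the production lines by output per kWh: Line 18 170 > Line 19 140 > Line 5 110 > Line 15 90 > Line 17 30.
Line 18: +15 to 15 (cap) — 130 left.
Line 19 takes 75 to reach its cap of 75 — 55 left.
Give Line 5 25 to hit its cap of 25 — 30 left.
Line 15: +30 (room for 35) → 30. Pool exhausted.
Total = 170×15 + 140×75 + 110×25 + 90×30 = 18500.

18500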